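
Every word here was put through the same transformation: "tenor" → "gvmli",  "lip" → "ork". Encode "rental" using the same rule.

ivmgzo

Each pair mirrors across the alphabet (t↔g, e↔v, n↔m): positions sum to 25. This is the alphabet-reversal cipher (Atbash): a becomes z, b becomes y, etc.
Applying it to rental: r↔i, e↔v, n↔m, t↔g, a↔z, l↔o.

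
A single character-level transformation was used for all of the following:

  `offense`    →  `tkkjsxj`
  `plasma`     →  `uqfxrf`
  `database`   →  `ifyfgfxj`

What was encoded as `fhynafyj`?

activate

Compare letters: o→t is +5, f→k is +5, f→k is +5 — a constant shift. It's a constant shift of +5 (ROT5).
Undoing it on fhynafyj: f−5=a, h−5=c, y−5=t, n−5=i, a−5=v, f−5=a, y−5=t, j−5=e.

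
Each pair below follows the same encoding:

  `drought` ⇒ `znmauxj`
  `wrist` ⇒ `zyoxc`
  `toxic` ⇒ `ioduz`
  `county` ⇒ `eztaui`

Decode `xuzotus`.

The output letters match the input read backwards, each shifted +6: drought reversed is thguord. Read the word backwards and shift each letter +6.
Reversing it on xuzotus: shift back: x−6=r, u−6=o, z−6=t, o−6=i, t−6=n, u−6=o, s−6=m → rotinom; then reverse → monitor.

monitor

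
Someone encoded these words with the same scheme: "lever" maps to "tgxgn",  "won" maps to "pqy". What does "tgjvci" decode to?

gather

Two steps: reverse the string, then apply a Caesar shift of +2.
Decoding tgjvci: shift back: t−2=r, g−2=e, j−2=h, v−2=t, c−2=a, i−2=g → rehtag; then reverse → gather.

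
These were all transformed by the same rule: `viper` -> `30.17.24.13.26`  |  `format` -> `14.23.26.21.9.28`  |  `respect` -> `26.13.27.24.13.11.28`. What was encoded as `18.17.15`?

v is letter #22 and maps to 30: an offset of 8. Each letter is replaced by its alphabet position (a=1..z=26) + 8.
Reversing it on 18.17.15: 18→(18−8)÷1=10=j, 17→(17−8)÷1=9=i, 15→(15−8)÷1=7=g.

jig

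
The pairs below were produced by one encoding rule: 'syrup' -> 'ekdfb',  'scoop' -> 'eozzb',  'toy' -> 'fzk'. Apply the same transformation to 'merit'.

ypdtf

The shift depends on letter class: consonant s→e is +12, but vowel u→f is +11. Two shifts are in play — +11 for a/e/i/o/u, +12 for every other letter.
On merit: m(cons)+12=y, e(vowel)+11=p, r(cons)+12=d, i(vowel)+11=t, t(cons)+12=f.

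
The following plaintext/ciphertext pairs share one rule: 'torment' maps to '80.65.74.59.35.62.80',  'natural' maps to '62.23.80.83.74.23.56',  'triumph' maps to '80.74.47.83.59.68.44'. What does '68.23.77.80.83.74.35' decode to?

pasture

t(#20)→80 and o(#15)→65: differences scale by 3, so n = 3·pos + 20. With a=1..z=26, the number is 3·pos + 20.
Undoing it on 68.23.77.80.83.74.35: 68→(68−20)÷3=16=p, 23→(23−20)÷3=1=a, 77→(77−20)÷3=19=s, 80→(80−20)÷3=20=t, 83→(83−20)÷3=21=u, 74→(74−20)÷3=18=r, 35→(35−20)÷3=5=e.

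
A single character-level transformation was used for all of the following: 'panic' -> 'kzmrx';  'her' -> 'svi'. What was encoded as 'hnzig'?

Each pair mirrors across the alphabet (p↔k, a↔z, n↔m): positions sum to 25. Letters are reflected about the middle of the alphabet (position → 25−position): Atbash.
Decoding hnzig: h↔s, n↔m, z↔a, i↔r, g↔t.

smart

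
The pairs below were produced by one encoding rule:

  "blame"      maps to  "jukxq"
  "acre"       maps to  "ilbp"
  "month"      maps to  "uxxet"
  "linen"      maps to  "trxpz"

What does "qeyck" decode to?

ivory

In blame: b→j is +8, l→u is +9, a→k is +10, m→x is +11 — the shift increases by 1 each position. Each letter shifts forward by (position + 8), i.e. 8, 9, 10, … — the shift grows by one for each successive letter.
Undoing it on qeyck: q−8=i, e−9=v, y−10=o, c−11=r, k−12=y.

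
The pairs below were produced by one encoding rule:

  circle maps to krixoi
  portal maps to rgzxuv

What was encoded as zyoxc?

wrist

The output letters match the input read backwards, each shifted +6: circle reversed is elcric. Two steps: reverse the string, then apply a Caesar shift of +6.
Reversing it on zyoxc: shift back: z−6=t, y−6=s, o−6=i, x−6=r, c−6=w → tsirw; then reverse → wrist.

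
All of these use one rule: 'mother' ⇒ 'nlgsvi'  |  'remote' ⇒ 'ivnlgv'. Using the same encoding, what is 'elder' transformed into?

Each pair mirrors across the alphabet (m↔n, o↔l, t↔g): positions sum to 25. Letters are reflected about the middle of the alphabet (position → 25−position): Atbash.
On elder: e↔v, l↔o, d↔w, e↔v, r↔i.

vowvi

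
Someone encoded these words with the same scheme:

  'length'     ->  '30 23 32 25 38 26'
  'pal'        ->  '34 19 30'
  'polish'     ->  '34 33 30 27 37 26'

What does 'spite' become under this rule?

37 34 27 38 23

l is letter #12 and maps to 30: an offset of 18. Letters become their 1-based position plus 18 (so a→19, b→20, …).
For spite: s=19→37, p=16→34, i=9→27, t=20→38, e=5→23.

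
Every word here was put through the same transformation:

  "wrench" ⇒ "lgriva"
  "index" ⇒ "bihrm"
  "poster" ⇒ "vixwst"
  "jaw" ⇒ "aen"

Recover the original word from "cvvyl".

hurry

Two steps: reverse the string, then apply a Caesar shift of +4.
Reversing it on cvvyl: shift back: c−4=y, v−4=r, v−4=r, y−4=u, l−4=h → yrruh; then reverse → hurry.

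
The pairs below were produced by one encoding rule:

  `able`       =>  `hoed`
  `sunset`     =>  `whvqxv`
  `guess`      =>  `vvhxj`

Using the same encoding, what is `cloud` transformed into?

The output letters match the input read backwards, each shifted +3: able reversed is elba. The word is reversed, then every letter is shifted forward by 3.
Applying it to cloud: reverse → duolc; then shift: d+3=g, u+3=x, o+3=r, l+3=o, c+3=f.

gxrof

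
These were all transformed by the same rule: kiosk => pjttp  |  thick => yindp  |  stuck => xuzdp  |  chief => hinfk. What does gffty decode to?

beast

Shifts by position in kiosk: pos 0: k→p (+5), pos 1: i→j (+1), pos 2: o→t (+5), pos 3: s→t (+1) — repeating every 2. The shifts repeat in a cycle of length 2: positions 0,1,… shift by +5, +1, then the pattern repeats.
Undoing it on gffty: g−5=b, f−1=e, f−5=a, t−1=s, y−5=t.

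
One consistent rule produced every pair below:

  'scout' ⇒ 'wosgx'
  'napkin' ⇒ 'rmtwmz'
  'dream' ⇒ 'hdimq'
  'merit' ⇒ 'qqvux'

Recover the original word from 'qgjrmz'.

A repeating key of period 2 is used — shifts +4, +12 over and over.
Undoing it on qgjrmz: q−4=m, g−12=u, j−4=f, r−12=f, m−4=i, z−12=n.

muffin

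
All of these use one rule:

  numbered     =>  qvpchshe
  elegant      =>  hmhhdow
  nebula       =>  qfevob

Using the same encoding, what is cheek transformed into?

fihfn

Shifts by position in numbered: pos 0: n→q (+3), pos 1: u→v (+1), pos 2: m→p (+3), pos 3: b→c (+1) — repeating every 2. A repeating key of period 2 is used — shifts +3, +1 over and over.
For cheek: c+3=f, h+1=i, e+3=h, e+1=f, k+3=n.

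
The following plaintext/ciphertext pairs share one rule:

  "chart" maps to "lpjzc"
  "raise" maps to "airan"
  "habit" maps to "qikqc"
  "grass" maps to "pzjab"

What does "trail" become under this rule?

czjqu

It's a Vigenère-style cipher with numeric key [9,8]: position i shifts by key[i mod 2].
Applying it to trail: t+9=c, r+8=z, a+9=j, i+8=q, l+9=u.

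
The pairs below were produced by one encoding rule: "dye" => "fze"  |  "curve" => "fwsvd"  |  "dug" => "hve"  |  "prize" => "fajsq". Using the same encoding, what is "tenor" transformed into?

spofu

The output letters match the input read backwards, each shifted +1: dye reversed is eyd. The word is reversed, then every letter is shifted forward by 1.
For tenor: reverse → ronet; then shift: r+1=s, o+1=p, n+1=o, e+1=f, t+1=u.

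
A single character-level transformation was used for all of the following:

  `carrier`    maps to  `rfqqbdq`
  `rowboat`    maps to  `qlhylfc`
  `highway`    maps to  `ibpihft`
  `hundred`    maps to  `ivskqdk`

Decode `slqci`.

c(2)→r(17) and a(0)→f(5) fit y≡19x+5 (mod 26); the inverse of 19 mod 26 is 11. This is an affine cipher: with a=0,…,z=25, each position x becomes (19x+5) mod 26.
Decoding slqci: s(18)→11·(18−5)≡13=n; l(11)→11·(11−5)≡14=o; q(16)→11·(16−5)≡17=r; c(2)→11·(2−5)≡19=t; i(8)→11·(8−5)≡7=h (all mod 26).

north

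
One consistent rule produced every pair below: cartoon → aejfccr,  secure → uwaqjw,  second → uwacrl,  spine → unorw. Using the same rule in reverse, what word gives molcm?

c(2)→a(0) and a(0)→e(4) fit y≡11x+4 (mod 26); the inverse of 11 mod 26 is 19. Each letter's alphabet position (a=0..z=25) is mapped through 11·x+4 mod 26 — an affine cipher.
Undoing it on molcm: m(12)→19·(12−4)≡22=w; o(14)→19·(14−4)≡8=i; l(11)→19·(11−4)≡3=d; c(2)→19·(2−4)≡14=o; m(12)→19·(12−4)≡22=w (all mod 26).

widow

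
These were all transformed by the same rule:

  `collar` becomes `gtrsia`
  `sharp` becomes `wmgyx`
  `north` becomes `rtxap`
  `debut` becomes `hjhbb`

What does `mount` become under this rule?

qtaub

In collar: c→g is +4, o→t is +5, l→r is +6, l→s is +7 — the shift increases by 1 each position. Letter i (0-indexed) is shifted by i+4, so successive shifts are 4, 5, 6, ….
On mount: m+4=q, o+5=t, u+6=a, n+7=u, t+8=b.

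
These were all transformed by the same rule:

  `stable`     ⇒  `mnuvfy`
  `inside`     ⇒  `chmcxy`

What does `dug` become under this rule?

xoa

Compare letters: s→m is +20, t→n is +20, a→u is +20 — a constant shift. This is a Caesar cipher with shift 20.
For dug: d+20=x, u+20=o, g+20=a.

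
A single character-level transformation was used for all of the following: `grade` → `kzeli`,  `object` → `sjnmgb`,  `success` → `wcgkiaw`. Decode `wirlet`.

sandal

Shifts by position in grade: pos 0: g→k (+4), pos 1: r→z (+8), pos 2: a→e (+4), pos 3: d→l (+8) — repeating every 2. It's a Vigenère-style cipher with numeric key [4,8]: position i shifts by key[i mod 2].
Reversing it on wirlet: w−4=s, i−8=a, r−4=n, l−8=d, e−4=a, t−8=l.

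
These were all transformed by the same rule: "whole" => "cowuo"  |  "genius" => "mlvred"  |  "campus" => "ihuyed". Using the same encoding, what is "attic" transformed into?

gabrm

Each letter shifts forward by (position + 6), i.e. 6, 7, 8, … — the shift grows by one for each successive letter.
Applying it to attic: a+6=g, t+7=a, t+8=b, i+9=r, c+10=m.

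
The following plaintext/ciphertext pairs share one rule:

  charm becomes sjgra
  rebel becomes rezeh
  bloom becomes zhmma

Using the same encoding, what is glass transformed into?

qhgkk

c(2)→s(18) and h(7)→j(9) fit y≡19x+6 (mod 26); the inverse of 19 mod 26 is 11. Treating letters as 0–25, the rule is x ↦ 19x + 6 (mod 26).
Applying it to glass: g(6)→19·6+6≡16=q; l(11)→19·11+6≡7=h; a(0)→19·0+6≡6=g; s(18)→19·18+6≡10=k; s(18)→19·18+6≡10=k (all mod 26).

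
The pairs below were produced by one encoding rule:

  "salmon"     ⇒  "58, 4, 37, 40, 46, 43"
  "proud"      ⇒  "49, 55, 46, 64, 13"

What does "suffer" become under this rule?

58, 64, 19, 19, 16, 55

With a=1..z=26, the number is 3·pos + 1.
For suffer: s=19→58, u=21→64, f=6→19, f=6→19, e=5→16, r=18→55.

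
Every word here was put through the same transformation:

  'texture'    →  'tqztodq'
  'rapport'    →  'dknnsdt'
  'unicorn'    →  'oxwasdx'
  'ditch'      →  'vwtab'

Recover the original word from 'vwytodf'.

This is an affine cipher: with a=0,…,z=25, each position x becomes (21x+10) mod 26.
Decoding vwytodf: v(21)→5·(21−10)≡3=d; w(22)→5·(22−10)≡8=i; y(24)→5·(24−10)≡18=s; t(19)→5·(19−10)≡19=t; o(14)→5·(14−10)≡20=u; d(3)→5·(3−10)≡17=r; f(5)→5·(5−10)≡1=b (all mod 26).

disturb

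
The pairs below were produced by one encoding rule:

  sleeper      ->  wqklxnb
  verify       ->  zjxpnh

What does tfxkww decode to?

In sleeper: s→w is +4, l→q is +5, e→k is +6, e→l is +7 — the shift increases by 1 each position. The shift increases by 1 at each position, starting from +4: 4, 5, 6, ….
Decoding tfxkww: t−4=p, f−5=a, x−6=r, k−7=d, w−8=o, w−9=n.

pardon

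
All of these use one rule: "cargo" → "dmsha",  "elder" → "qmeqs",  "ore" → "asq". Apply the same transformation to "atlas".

mummt

The shift depends on letter class: consonant c→d is +1, but vowel a→m is +12. The rule splits by letter class: vowels +12, consonants +1.
Applying it to atlas: a(vowel)+12=m, t(cons)+1=u, l(cons)+1=m, a(vowel)+12=m, s(cons)+1=t.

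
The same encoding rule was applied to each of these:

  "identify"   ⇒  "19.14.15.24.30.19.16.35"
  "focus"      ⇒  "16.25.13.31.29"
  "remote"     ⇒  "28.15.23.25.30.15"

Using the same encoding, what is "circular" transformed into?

i is letter #9 and maps to 19: an offset of 10. Letters become their 1-based position plus 10 (so a→11, b→12, …).
On circular: c=3→13, i=9→19, r=18→28, c=3→13, u=21→31, l=12→22, a=1→11, r=18→28.

13.19.28.13.31.22.11.28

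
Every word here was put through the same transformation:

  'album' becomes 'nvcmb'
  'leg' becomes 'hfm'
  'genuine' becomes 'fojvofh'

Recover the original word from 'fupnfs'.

remote

The word is reversed, then every letter is shifted forward by 1.
Undoing it on fupnfs: shift back: f−1=e, u−1=t, p−1=o, n−1=m, f−1=e, s−1=r → etomer; then reverse → remote.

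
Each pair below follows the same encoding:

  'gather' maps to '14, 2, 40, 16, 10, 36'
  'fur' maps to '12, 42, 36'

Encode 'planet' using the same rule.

32, 24, 2, 28, 10, 40

g(#7)→14 and a(#1)→2: differences scale by 2, so n = 2·pos + 0. With a=1..z=26, the number is 2·pos.
On planet: p=16→32, l=12→24, a=1→2, n=14→28, e=5→10, t=20→40.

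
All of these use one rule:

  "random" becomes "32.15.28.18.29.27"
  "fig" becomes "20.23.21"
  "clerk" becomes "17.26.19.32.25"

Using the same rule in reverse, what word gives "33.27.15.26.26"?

r is letter #18 and maps to 32: an offset of 14. Letters become their 1-based position plus 14 (so a→15, b→16, …).
Decoding 33.27.15.26.26: 33→(33−14)÷1=19=s, 27→(27−14)÷1=13=m, 15→(15−14)÷1=1=a, 26→(26−14)÷1=12=l, 26→(26−14)÷1=12=l.

small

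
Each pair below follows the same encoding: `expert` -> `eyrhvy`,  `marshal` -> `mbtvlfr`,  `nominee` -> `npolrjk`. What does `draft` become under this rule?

In expert: e→e is +0, x→y is +1, p→r is +2, e→h is +3 — the shift increases by 1 each position. The shift increases by 1 at each position, starting from +0: 0, 1, 2, ….
For draft: d+0=d, r+1=s, a+2=c, f+3=i, t+4=x.

dscix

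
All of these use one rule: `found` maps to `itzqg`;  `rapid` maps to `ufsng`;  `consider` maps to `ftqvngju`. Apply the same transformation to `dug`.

gzj

Two shifts are in play — +5 for a/e/i/o/u, +3 for every other letter.
On dug: d(cons)+3=g, u(vowel)+5=z, g(cons)+3=j.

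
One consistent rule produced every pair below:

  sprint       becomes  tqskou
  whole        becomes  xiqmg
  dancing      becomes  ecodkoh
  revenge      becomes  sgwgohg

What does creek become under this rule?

The shift depends on letter class: consonant s→t is +1, but vowel i→k is +2. The rule splits by letter class: vowels +2, consonants +1.
For creek: c(cons)+1=d, r(cons)+1=s, e(vowel)+2=g, e(vowel)+2=g, k(cons)+1=l.

dsggl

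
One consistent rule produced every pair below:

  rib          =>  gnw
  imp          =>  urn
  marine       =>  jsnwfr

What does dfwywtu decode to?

portray

The output letters match the input read backwards, each shifted +5: rib reversed is bir. The word is reversed, then every letter is shifted forward by 5.
Undoing it on dfwywtu: shift back: d−5=y, f−5=a, w−5=r, y−5=t, w−5=r, t−5=o, u−5=p → yartrop; then reverse → portray.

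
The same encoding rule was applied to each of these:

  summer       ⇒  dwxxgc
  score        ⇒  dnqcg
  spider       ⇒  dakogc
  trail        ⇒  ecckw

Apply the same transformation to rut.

cwe

The shift depends on letter class: consonant s→d is +11, but vowel u→w is +2. Two shifts are in play — +2 for a/e/i/o/u, +11 for every other letter.
For rut: r(cons)+11=c, u(vowel)+2=w, t(cons)+11=e.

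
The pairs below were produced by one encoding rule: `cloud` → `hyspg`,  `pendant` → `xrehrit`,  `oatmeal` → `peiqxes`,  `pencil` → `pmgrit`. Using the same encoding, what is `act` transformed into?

xge

The output letters match the input read backwards, each shifted +4: cloud reversed is duolc. Read the word backwards and shift each letter +4.
Applying it to act: reverse → tca; then shift: t+4=x, c+4=g, a+4=e.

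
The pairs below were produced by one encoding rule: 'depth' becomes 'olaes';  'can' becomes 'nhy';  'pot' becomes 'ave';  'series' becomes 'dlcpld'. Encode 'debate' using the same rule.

olmhel

The rule splits by letter class: vowels +7, consonants +11.
On debate: d(cons)+11=o, e(vowel)+7=l, b(cons)+11=m, a(vowel)+7=h, t(cons)+11=e, e(vowel)+7=l.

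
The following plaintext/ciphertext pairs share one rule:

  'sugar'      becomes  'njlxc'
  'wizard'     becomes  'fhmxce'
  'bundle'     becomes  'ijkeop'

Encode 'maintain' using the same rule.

s(18)→n(13) and u(20)→j(9) fit y≡11x+23 (mod 26); the inverse of 11 mod 26 is 19. Each letter's alphabet position (a=0..z=25) is mapped through 11·x+23 mod 26 — an affine cipher.
On maintain: m(12)→11·12+23≡25=z; a(0)→11·0+23≡23=x; i(8)→11·8+23≡7=h; n(13)→11·13+23≡10=k; t(19)→11·19+23≡24=y; a(0)→11·0+23≡23=x; i(8)→11·8+23≡7=h; n(13)→11·13+23≡10=k (all mod 26).

zxhkyxhk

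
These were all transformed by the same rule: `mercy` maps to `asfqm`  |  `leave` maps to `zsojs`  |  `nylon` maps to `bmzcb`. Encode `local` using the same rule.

zcqoz

Compare letters: m→a is +14, e→s is +14, r→f is +14 — a constant shift. This is a Caesar cipher with shift 14.
On local: l+14=z, o+14=c, c+14=q, a+14=o, l+14=z.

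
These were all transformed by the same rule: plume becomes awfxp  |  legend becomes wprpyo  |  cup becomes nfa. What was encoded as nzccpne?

correct

Each letter is shifted forward by 11 in the alphabet (a Caesar shift of +11).
Undoing it on nzccpne: n−11=c, z−11=o, c−11=r, c−11=r, p−11=e, n−11=c, e−11=t.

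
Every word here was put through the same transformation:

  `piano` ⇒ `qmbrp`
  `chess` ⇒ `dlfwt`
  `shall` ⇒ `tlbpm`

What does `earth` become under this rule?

It's a Vigenère-style cipher with numeric key [1,4]: position i shifts by key[i mod 2].
Applying it to earth: e+1=f, a+4=e, r+1=s, t+4=x, h+1=i.

fesxi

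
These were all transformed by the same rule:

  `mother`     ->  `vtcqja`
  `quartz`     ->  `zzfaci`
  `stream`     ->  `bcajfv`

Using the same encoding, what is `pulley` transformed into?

yzuujh

Vowels shift forward by 5 and consonants shift forward by 9.
For pulley: p(cons)+9=y, u(vowel)+5=z, l(cons)+9=u, l(cons)+9=u, e(vowel)+5=j, y(cons)+9=h.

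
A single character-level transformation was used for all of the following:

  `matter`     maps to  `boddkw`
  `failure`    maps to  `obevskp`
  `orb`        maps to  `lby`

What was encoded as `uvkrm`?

chalk

The output letters match the input read backwards, each shifted +10: matter reversed is rettam. Read the word backwards and shift each letter +10.
Undoing it on uvkrm: shift back: u−10=k, v−10=l, k−10=a, r−10=h, m−10=c → klahc; then reverse → chalk.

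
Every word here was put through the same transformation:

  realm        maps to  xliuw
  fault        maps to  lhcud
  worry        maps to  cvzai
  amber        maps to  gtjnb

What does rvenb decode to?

lower

The shift increases by 1 at each position, starting from +6: 6, 7, 8, ….
Reversing it on rvenb: r−6=l, v−7=o, e−8=w, n−9=e, b−10=r.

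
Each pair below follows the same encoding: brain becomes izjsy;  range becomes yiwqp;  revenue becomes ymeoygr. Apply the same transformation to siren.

In brain: b→i is +7, r→z is +8, a→j is +9, i→s is +10 — the shift increases by 1 each position. Each letter shifts forward by (position + 7), i.e. 7, 8, 9, … — the shift grows by one for each successive letter.
For siren: s+7=z, i+8=q, r+9=a, e+10=o, n+11=y.

zqaoy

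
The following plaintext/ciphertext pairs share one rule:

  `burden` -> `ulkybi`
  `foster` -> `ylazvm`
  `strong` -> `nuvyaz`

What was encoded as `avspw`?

pilot

The output letters match the input read backwards, each shifted +7: burden reversed is nedrub. Read the word backwards and shift each letter +7.
Reversing it on avspw: shift back: a−7=t, v−7=o, s−7=l, p−7=i, w−7=p → tolip; then reverse → pilot.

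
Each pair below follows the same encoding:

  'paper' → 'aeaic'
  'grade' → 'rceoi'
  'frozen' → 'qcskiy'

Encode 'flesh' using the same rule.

The shift depends on letter class: consonant p→a is +11, but vowel a→e is +4. Two shifts are in play — +4 for a/e/i/o/u, +11 for every other letter.
Applying it to flesh: f(cons)+11=q, l(cons)+11=w, e(vowel)+4=i, s(cons)+11=d, h(cons)+11=s.

qwids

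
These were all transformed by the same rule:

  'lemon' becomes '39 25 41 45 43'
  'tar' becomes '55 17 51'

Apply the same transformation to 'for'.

l(#12)→39 and e(#5)→25: differences scale by 2, so n = 2·pos + 15. With a=1..z=26, the number is 2·pos + 15.
Applying it to for: f=6→27, o=15→45, r=18→51.

27 45 51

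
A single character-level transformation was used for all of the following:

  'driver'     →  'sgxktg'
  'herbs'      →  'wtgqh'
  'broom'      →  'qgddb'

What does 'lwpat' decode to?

whale

Compare letters: d→s is +15, r→g is +15, i→x is +15 — a constant shift. Every letter moves 15 places later in the alphabet, wrapping around z→a.
Decoding lwpat: l−15=w, w−15=h, p−15=a, a−15=l, t−15=e.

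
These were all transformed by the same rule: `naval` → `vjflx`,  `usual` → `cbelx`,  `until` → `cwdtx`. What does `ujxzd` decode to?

manor

In naval: n→v is +8, a→j is +9, v→f is +10, a→l is +11 — the shift increases by 1 each position. Each letter shifts forward by (position + 8), i.e. 8, 9, 10, … — the shift grows by one for each successive letter.
Decoding ujxzd: u−8=m, j−9=a, x−10=n, z−11=o, d−12=r.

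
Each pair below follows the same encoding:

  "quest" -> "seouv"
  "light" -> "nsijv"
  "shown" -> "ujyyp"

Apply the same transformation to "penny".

roppa

The shift depends on letter class: consonant q→s is +2, but vowel u→e is +10. Two shifts are in play — +10 for a/e/i/o/u, +2 for every other letter.
For penny: p(cons)+2=r, e(vowel)+10=o, n(cons)+2=p, n(cons)+2=p, y(cons)+2=a.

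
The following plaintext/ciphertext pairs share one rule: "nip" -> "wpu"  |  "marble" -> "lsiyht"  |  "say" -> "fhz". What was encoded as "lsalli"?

beetle

Read the word backwards and shift each letter +7.
Decoding lsalli: shift back: l−7=e, s−7=l, a−7=t, l−7=e, l−7=e, i−7=b → elteeb; then reverse → beetle.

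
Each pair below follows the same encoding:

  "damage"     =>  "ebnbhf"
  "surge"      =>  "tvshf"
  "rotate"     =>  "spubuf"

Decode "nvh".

mug

It's a constant shift of +1 (ROT1).
Decoding nvh: n−1=m, v−1=u, h−1=g.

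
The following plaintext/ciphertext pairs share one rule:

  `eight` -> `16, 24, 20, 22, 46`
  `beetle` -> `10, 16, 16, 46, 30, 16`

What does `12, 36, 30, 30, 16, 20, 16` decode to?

e(#5)→16 and i(#9)→24: differences scale by 2, so n = 2·pos + 6. Each letter becomes 2×(its alphabet position, a=1..z=26) + 6.
Decoding 12, 36, 30, 30, 16, 20, 16: 12→(12−6)÷2=3=c, 36→(36−6)÷2=15=o, 30→(30−6)÷2=12=l, 30→(30−6)÷2=12=l, 16→(16−6)÷2=5=e, 20→(20−6)÷2=7=g, 16→(16−6)÷2=5=e.

college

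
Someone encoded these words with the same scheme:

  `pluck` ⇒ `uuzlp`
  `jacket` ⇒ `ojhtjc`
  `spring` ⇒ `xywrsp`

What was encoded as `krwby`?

first

The shifts repeat in a cycle of length 2: positions 0,1,… shift by +5, +9, then the pattern repeats.
Undoing it on krwby: k−5=f, r−9=i, w−5=r, b−9=s, y−5=t.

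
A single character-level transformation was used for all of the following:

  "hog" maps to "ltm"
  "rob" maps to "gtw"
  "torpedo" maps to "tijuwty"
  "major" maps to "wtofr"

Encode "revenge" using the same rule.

jlsjajw

The output letters match the input read backwards, each shifted +5: hog reversed is goh. Two steps: reverse the string, then apply a Caesar shift of +5.
For revenge: reverse → egnever; then shift: e+5=j, g+5=l, n+5=s, e+5=j, v+5=a, e+5=j, r+5=w.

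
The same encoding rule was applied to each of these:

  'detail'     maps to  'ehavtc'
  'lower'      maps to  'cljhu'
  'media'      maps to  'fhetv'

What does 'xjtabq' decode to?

d(3)→e(4) and e(4)→h(7) fit y≡3x+21 (mod 26); the inverse of 3 mod 26 is 9. Each letter's alphabet position (a=0..z=25) is mapped through 3·x+21 mod 26 — an affine cipher.
Decoding xjtabq: x(23)→9·(23−21)≡18=s; j(9)→9·(9−21)≡22=w; t(19)→9·(19−21)≡8=i; a(0)→9·(0−21)≡19=t; b(1)→9·(1−21)≡2=c; q(16)→9·(16−21)≡7=h (all mod 26).

switch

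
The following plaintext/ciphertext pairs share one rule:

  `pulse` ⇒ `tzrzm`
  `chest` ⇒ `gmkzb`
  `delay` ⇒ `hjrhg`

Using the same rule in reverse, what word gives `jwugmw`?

In pulse: p→t is +4, u→z is +5, l→r is +6, s→z is +7 — the shift increases by 1 each position. Letter i (0-indexed) is shifted by i+4, so successive shifts are 4, 5, 6, ….
Decoding jwugmw: j−4=f, w−5=r, u−6=o, g−7=z, m−8=e, w−9=n.

frozen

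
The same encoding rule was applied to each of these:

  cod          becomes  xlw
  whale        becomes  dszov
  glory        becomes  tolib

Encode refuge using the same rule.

ivuftv

This is the alphabet-reversal cipher (Atbash): a becomes z, b becomes y, etc.
For refuge: r↔i, e↔v, f↔u, u↔f, g↔t, e↔v.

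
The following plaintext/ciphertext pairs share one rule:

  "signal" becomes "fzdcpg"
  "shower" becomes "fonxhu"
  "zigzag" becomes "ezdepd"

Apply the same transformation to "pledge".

This is an affine cipher: with a=0,…,z=25, each position x becomes (11x+15) mod 26.
For pledge: p(15)→11·15+15≡24=y; l(11)→11·11+15≡6=g; e(4)→11·4+15≡7=h; d(3)→11·3+15≡22=w; g(6)→11·6+15≡3=d; e(4)→11·4+15≡7=h (all mod 26).

yghwdh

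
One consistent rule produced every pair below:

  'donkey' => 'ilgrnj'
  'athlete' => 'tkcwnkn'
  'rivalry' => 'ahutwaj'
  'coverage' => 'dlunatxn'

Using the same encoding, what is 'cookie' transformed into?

d(3)→i(8) and o(14)→l(11) fit y≡5x+19 (mod 26); the inverse of 5 mod 26 is 21. This is an affine cipher: with a=0,…,z=25, each position x becomes (5x+19) mod 26.
Applying it to cookie: c(2)→5·2+19≡3=d; o(14)→5·14+19≡11=l; o(14)→5·14+19≡11=l; k(10)→5·10+19≡17=r; i(8)→5·8+19≡7=h; e(4)→5·4+19≡13=n (all mod 26).

dllrhn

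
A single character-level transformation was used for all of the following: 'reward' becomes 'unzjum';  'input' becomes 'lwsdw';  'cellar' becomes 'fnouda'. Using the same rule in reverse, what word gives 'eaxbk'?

brush

Shifts by position in reward: pos 0: r→u (+3), pos 1: e→n (+9), pos 2: w→z (+3), pos 3: a→j (+9) — repeating every 2. The shifts repeat in a cycle of length 2: positions 0,1,… shift by +3, +9, then the pattern repeats.
Decoding eaxbk: e−3=b, a−9=r, x−3=u, b−9=s, k−3=h.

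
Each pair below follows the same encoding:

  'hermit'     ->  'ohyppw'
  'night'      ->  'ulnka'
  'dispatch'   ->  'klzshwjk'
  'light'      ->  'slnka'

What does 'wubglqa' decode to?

prudent

Shifts by position in hermit: pos 0: h→o (+7), pos 1: e→h (+3), pos 2: r→y (+7), pos 3: m→p (+3) — repeating every 2. It's a Vigenère-style cipher with numeric key [7,3]: position i shifts by key[i mod 2].
Reversing it on wubglqa: w−7=p, u−3=r, b−7=u, g−3=d, l−7=e, q−3=n, a−7=t.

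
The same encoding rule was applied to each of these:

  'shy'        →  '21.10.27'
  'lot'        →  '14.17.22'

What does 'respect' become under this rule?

s is letter #19 and maps to 21: an offset of 2. Letters become their 1-based position plus 2 (so a→3, b→4, …).
On respect: r=18→20, e=5→7, s=19→21, p=16→18, e=5→7, c=3→5, t=20→22.

20.7.21.18.7.5.22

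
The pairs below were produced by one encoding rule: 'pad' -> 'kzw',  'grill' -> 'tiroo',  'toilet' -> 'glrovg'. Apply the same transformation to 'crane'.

This is the alphabet-reversal cipher (Atbash): a becomes z, b becomes y, etc.
Applying it to crane: c↔x, r↔i, a↔z, n↔m, e↔v.

xizmv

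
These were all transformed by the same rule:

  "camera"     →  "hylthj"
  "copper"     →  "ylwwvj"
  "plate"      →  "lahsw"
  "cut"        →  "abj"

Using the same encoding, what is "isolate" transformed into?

lahsvzp

The output letters match the input read backwards, each shifted +7: camera reversed is aremac. Two steps: reverse the string, then apply a Caesar shift of +7.
On isolate: reverse → etalosi; then shift: e+7=l, t+7=a, a+7=h, l+7=s, o+7=v, s+7=z, i+7=p.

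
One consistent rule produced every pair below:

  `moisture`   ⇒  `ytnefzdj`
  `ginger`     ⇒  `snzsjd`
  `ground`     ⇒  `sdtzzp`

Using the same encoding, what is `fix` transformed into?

rnj

The rule splits by letter class: vowels +5, consonants +12.
Applying it to fix: f(cons)+12=r, i(vowel)+5=n, x(cons)+12=j.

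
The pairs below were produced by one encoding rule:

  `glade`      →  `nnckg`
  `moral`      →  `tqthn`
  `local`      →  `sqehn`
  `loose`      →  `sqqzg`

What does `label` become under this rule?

scdln

Shifts by position in glade: pos 0: g→n (+7), pos 1: l→n (+2), pos 2: a→c (+2), pos 3: d→k (+7), pos 4: e→g (+2) — repeating every 3. The shifts repeat in a cycle of length 3: positions 0,1,… shift by +7, +2, +2, then the pattern repeats.
For label: l+7=s, a+2=c, b+2=d, e+7=l, l+2=n.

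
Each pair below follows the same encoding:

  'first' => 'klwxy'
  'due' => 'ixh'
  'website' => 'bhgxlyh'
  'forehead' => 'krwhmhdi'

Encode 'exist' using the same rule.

hclxy

The shift depends on letter class: consonant f→k is +5, but vowel i→l is +3. Vowels shift forward by 3 and consonants shift forward by 5.
Applying it to exist: e(vowel)+3=h, x(cons)+5=c, i(vowel)+3=l, s(cons)+5=x, t(cons)+5=y.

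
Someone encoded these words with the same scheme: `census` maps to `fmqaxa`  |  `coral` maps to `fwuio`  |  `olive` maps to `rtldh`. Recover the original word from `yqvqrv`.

It's a Vigenère-style cipher with numeric key [3,8]: position i shifts by key[i mod 2].
Undoing it on yqvqrv: y−3=v, q−8=i, v−3=s, q−8=i, r−3=o, v−8=n.

vision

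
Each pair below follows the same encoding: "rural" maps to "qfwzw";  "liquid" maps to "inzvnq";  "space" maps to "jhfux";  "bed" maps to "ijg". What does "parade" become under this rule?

jifwfu

The output letters match the input read backwards, each shifted +5: rural reversed is larur. The word is reversed, then every letter is shifted forward by 5.
On parade: reverse → edarap; then shift: e+5=j, d+5=i, a+5=f, r+5=w, a+5=f, p+5=u.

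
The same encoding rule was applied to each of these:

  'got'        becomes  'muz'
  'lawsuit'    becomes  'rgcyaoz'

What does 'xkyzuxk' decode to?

restore

Compare letters: g→m is +6, o→u is +6, t→z is +6 — a constant shift. Each letter is shifted forward by 6 in the alphabet (a Caesar shift of +6).
Decoding xkyzuxk: x−6=r, k−6=e, y−6=s, z−6=t, u−6=o, x−6=r, k−6=e.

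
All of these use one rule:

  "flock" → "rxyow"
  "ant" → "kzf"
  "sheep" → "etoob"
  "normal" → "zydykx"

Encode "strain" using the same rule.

The shift depends on letter class: consonant f→r is +12, but vowel o→y is +10. Vowels shift forward by 10 and consonants shift forward by 12.
For strain: s(cons)+12=e, t(cons)+12=f, r(cons)+12=d, a(vowel)+10=k, i(vowel)+10=s, n(cons)+12=z.

efdksz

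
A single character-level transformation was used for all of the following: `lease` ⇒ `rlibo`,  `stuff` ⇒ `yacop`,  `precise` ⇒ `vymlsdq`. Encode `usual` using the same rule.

azcjv

In lease: l→r is +6, e→l is +7, a→i is +8, s→b is +9 — the shift increases by 1 each position. Letter i (0-indexed) is shifted by i+6, so successive shifts are 6, 7, 8, ….
For usual: u+6=a, s+7=z, u+8=c, a+9=j, l+10=v.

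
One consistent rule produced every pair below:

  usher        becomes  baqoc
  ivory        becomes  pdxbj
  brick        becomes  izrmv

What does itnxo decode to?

In usher: u→b is +7, s→a is +8, h→q is +9, e→o is +10 — the shift increases by 1 each position. Letter i (0-indexed) is shifted by i+7, so successive shifts are 7, 8, 9, ….
Undoing it on itnxo: i−7=b, t−8=l, n−9=e, x−10=n, o−11=d.

blend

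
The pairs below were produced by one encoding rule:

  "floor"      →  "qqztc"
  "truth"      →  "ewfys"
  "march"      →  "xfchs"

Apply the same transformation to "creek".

It's a Vigenère-style cipher with numeric key [11,5]: position i shifts by key[i mod 2].
For creek: c+11=n, r+5=w, e+11=p, e+5=j, k+11=v.

nwpjv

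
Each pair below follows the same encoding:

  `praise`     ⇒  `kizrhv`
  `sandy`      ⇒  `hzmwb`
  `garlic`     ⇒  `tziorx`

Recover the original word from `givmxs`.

trench

Each pair mirrors across the alphabet (p↔k, r↔i, a↔z): positions sum to 25. Each letter is replaced by its mirror in the alphabet: a↔z, b↔y, c↔x, and so on (the Atbash cipher).
Undoing it on givmxs: g↔t, i↔r, v↔e, m↔n, x↔c, s↔h.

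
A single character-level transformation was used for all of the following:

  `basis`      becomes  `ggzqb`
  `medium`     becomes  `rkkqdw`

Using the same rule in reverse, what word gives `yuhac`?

In basis: b→g is +5, a→g is +6, s→z is +7, i→q is +8 — the shift increases by 1 each position. Each letter shifts forward by (position + 5), i.e. 5, 6, 7, … — the shift grows by one for each successive letter.
Undoing it on yuhac: y−5=t, u−6=o, h−7=a, a−8=s, c−9=t.

toast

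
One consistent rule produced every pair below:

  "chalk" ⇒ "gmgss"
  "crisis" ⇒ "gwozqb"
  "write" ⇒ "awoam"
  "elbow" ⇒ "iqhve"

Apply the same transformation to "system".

wdyamv

In chalk: c→g is +4, h→m is +5, a→g is +6, l→s is +7 — the shift increases by 1 each position. Letter i (0-indexed) is shifted by i+4, so successive shifts are 4, 5, 6, ….
On system: s+4=w, y+5=d, s+6=y, t+7=a, e+8=m, m+9=v.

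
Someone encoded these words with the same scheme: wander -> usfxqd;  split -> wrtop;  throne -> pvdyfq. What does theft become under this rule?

w(22)→u(20) and a(0)→s(18) fit y≡19x+18 (mod 26); the inverse of 19 mod 26 is 11. Each letter's alphabet position (a=0..z=25) is mapped through 19·x+18 mod 26 — an affine cipher.
Applying it to theft: t(19)→19·19+18≡15=p; h(7)→19·7+18≡21=v; e(4)→19·4+18≡16=q; f(5)→19·5+18≡9=j; t(19)→19·19+18≡15=p (all mod 26).

pvqjp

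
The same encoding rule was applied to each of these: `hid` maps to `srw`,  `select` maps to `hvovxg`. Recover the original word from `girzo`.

Each pair mirrors across the alphabet (h↔s, i↔r, d↔w): positions sum to 25. This is the alphabet-reversal cipher (Atbash): a becomes z, b becomes y, etc.
Undoing it on girzo: g↔t, i↔r, r↔i, z↔a, o↔l.

trial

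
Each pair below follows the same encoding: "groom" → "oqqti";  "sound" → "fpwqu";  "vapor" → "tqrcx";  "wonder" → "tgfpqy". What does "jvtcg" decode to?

earth

The output letters match the input read backwards, each shifted +2: groom reversed is moorg. The word is reversed, then every letter is shifted forward by 2.
Reversing it on jvtcg: shift back: j−2=h, v−2=t, t−2=r, c−2=a, g−2=e → htrae; then reverse → earth.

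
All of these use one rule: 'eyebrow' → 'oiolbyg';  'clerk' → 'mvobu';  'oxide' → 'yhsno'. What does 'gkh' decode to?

Compare letters: e→o is +10, y→i is +10, e→o is +10 — a constant shift. This is a Caesar cipher with shift 10.
Reversing it on gkh: g−10=w, k−10=a, h−10=x.

wax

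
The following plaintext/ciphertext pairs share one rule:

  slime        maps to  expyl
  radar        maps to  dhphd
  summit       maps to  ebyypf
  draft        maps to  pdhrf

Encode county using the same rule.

ovbzfk

The shift depends on letter class: consonant s→e is +12, but vowel i→p is +7. The rule splits by letter class: vowels +7, consonants +12.
For county: c(cons)+12=o, o(vowel)+7=v, u(vowel)+7=b, n(cons)+12=z, t(cons)+12=f, y(cons)+12=k.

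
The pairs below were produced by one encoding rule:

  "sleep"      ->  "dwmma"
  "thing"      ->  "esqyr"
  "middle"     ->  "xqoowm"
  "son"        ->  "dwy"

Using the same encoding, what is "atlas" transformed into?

iewid

The shift depends on letter class: consonant s→d is +11, but vowel e→m is +8. Vowels shift forward by 8 and consonants shift forward by 11.
For atlas: a(vowel)+8=i, t(cons)+11=e, l(cons)+11=w, a(vowel)+8=i, s(cons)+11=d.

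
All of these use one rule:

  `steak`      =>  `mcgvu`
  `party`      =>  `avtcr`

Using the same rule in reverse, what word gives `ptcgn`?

learn

The output letters match the input read backwards, each shifted +2: steak reversed is kaets. Two steps: reverse the string, then apply a Caesar shift of +2.
Decoding ptcgn: shift back: p−2=n, t−2=r, c−2=a, g−2=e, n−2=l → nrael; then reverse → learn.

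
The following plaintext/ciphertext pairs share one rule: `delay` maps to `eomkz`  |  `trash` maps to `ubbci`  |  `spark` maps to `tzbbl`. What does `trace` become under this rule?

Shifts by position in delay: pos 0: d→e (+1), pos 1: e→o (+10), pos 2: l→m (+1), pos 3: a→k (+10) — repeating every 2. The shifts repeat in a cycle of length 2: positions 0,1,… shift by +1, +10, then the pattern repeats.
For trace: t+1=u, r+10=b, a+1=b, c+10=m, e+1=f.

ubbmf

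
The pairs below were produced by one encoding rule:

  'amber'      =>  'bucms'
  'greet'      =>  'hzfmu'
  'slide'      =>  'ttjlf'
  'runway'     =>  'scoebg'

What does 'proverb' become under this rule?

qzpdfzc

It's a Vigenère-style cipher with numeric key [1,8]: position i shifts by key[i mod 2].
Applying it to proverb: p+1=q, r+8=z, o+1=p, v+8=d, e+1=f, r+8=z, b+1=c.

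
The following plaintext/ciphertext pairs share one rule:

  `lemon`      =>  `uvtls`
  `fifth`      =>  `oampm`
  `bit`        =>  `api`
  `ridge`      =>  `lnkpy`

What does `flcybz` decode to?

The output letters match the input read backwards, each shifted +7: lemon reversed is nomel. Read the word backwards and shift each letter +7.
Reversing it on flcybz: shift back: f−7=y, l−7=e, c−7=v, y−7=r, b−7=u, z−7=s → yevrus; then reverse → survey.

survey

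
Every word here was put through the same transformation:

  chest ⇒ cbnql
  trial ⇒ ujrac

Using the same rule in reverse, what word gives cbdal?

The output letters match the input read backwards, each shifted +9: chest reversed is tsehc. Two steps: reverse the string, then apply a Caesar shift of +9.
Reversing it on cbdal: shift back: c−9=t, b−9=s, d−9=u, a−9=r, l−9=c → tsurc; then reverse → crust.

crust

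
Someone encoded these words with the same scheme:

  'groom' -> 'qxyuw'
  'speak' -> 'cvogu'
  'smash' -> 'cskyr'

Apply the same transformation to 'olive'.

yrsbo

Shifts by position in groom: pos 0: g→q (+10), pos 1: r→x (+6), pos 2: o→y (+10), pos 3: o→u (+6) — repeating every 2. It's a Vigenère-style cipher with numeric key [10,6]: position i shifts by key[i mod 2].
Applying it to olive: o+10=y, l+6=r, i+10=s, v+6=b, e+10=o.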